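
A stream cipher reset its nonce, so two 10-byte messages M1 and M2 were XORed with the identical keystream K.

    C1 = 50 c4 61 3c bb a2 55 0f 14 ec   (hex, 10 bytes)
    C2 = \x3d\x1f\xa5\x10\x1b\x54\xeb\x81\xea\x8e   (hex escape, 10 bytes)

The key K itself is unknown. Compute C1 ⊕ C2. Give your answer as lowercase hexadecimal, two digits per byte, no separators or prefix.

6ddbc42ca0f6be8efe62

C1 ⊕ C2 = (M1 ⊕ K) ⊕ (M2 ⊕ K) = M1 ⊕ M2 — the shared key cancels under XOR.
50 XOR 3d = 6d
c4 XOR 1f = db
61 XOR a5 = c4
3c XOR 10 = 2c
bb XOR 1b = a0
a2 XOR 54 = f6
55 XOR eb = be
0f XOR 81 = 8e
14 XOR ea = fe
ec XOR 8e = 62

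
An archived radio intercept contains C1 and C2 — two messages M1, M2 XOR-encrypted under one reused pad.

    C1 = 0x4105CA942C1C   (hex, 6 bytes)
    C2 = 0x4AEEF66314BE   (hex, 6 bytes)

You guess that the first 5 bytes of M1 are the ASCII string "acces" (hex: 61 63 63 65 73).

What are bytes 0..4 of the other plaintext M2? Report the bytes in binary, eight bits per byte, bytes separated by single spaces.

First, C1 ⊕ C2 = (M1 ⊕ K) ⊕ (M2 ⊕ K) = M1 ⊕ M2, so the key drops out. Then M2 = (M1 ⊕ M2) ⊕ M1 over the first 5 bytes.
byte 0: (41 ^ 4a) ^ 61 = 0b ^ 61 = 6a
byte 1: (05 ^ ee) ^ 63 = eb ^ 63 = 88
byte 2: (ca ^ f6) ^ 63 = 3c ^ 63 = 5f
byte 3: (94 ^ 63) ^ 65 = f7 ^ 65 = 92
byte 4: (2c ^ 14) ^ 73 = 38 ^ 73 = 4b

01101010 10001000 01011111 10010010 01001011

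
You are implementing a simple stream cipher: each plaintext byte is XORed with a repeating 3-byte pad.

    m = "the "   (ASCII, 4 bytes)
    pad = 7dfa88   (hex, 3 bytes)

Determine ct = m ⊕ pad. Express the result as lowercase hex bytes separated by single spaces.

The 3-byte key repeats, so the effective keystream is 7d fa 88 7d.
byte 0: 74 xor 7d = 09
byte 1: 68 xor fa = 92
byte 2: 65 xor 88 = ed
byte 3: 20 xor 7d = 5d

09 92 ed 5d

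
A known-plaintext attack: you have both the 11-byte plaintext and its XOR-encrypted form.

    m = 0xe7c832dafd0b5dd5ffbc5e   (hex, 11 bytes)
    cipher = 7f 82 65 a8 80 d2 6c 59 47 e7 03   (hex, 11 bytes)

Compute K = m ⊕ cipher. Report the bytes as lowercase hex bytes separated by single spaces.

Since cipher = m ⊕ K, XORing both sides with m gives K = m ⊕ cipher.
e7 ^ 7f = 98
c8 ^ 82 = 4a
32 ^ 65 = 57
da ^ a8 = 72
fd ^ 80 = 7d
0b ^ d2 = d9
5d ^ 6c = 31
d5 ^ 59 = 8c
ff ^ 47 = b8
bc ^ e7 = 5b
5e ^ 03 = 5d

98 4a 57 72 7d d9 31 8c b8 5b 5d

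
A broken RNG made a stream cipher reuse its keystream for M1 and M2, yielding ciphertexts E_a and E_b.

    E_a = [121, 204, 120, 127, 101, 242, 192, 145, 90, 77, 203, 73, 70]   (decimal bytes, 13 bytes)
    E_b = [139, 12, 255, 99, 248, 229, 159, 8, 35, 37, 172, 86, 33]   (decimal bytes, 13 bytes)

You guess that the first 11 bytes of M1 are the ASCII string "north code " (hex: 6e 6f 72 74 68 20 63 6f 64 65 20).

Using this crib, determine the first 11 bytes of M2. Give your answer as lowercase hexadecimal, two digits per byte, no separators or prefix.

First, E_a ⊕ E_b = (M1 ⊕ K) ⊕ (M2 ⊕ K) = M1 ⊕ M2, so the key drops out. Then M2 = (M1 ⊕ M2) ⊕ M1 over the first 11 bytes.
byte 0: (79 xor 8b) xor 6e = f2 xor 6e = 9c
byte 1: (cc xor 0c) xor 6f = c0 xor 6f = af
byte 2: (78 xor ff) xor 72 = 87 xor 72 = f5
byte 3: (7f xor 63) xor 74 = 1c xor 74 = 68
byte 4: (65 xor f8) xor 68 = 9d xor 68 = f5
byte 5: (f2 xor e5) xor 20 = 17 xor 20 = 37
byte 6: (c0 xor 9f) xor 63 = 5f xor 63 = 3c
byte 7: (91 xor 08) xor 6f = 99 xor 6f = f6
byte 8: (5a xor 23) xor 64 = 79 xor 64 = 1d
byte 9: (4d xor 25) xor 65 = 68 xor 65 = 0d
byte 10: (cb xor ac) xor 20 = 67 xor 20 = 47

9caff568f5373cf61d0d47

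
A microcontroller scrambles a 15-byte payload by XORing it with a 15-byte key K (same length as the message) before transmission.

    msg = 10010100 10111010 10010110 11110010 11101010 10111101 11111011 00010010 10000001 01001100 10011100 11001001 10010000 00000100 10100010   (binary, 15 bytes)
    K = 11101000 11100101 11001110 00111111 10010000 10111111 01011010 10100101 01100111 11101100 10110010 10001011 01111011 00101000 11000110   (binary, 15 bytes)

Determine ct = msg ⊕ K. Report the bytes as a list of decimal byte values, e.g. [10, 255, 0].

94 ⊕ e8 = 7c
ba ⊕ e5 = 5f
96 ⊕ ce = 58
f2 ⊕ 3f = cd
ea ⊕ 90 = 7a
bd ⊕ bf = 02
fb ⊕ 5a = a1
12 ⊕ a5 = b7
81 ⊕ 67 = e6
4c ⊕ ec = a0
9c ⊕ b2 = 2e
c9 ⊕ 8b = 42
90 ⊕ 7b = eb
04 ⊕ 28 = 2c
a2 ⊕ c6 = 64

[124, 95, 88, 205, 122, 2, 161, 183, 230, 160, 46, 66, 235, 44, 100]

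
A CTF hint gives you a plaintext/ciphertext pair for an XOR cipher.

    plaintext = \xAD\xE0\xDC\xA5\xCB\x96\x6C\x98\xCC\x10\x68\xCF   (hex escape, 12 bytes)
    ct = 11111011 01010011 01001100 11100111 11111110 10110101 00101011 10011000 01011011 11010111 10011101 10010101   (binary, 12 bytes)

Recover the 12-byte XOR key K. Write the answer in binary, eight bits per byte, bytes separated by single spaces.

Since ct = plaintext ⊕ K, XORing both sides with plaintext gives K = plaintext ⊕ ct.
10101101 xor 11111011 = 01010110
11100000 xor 01010011 = 10110011
11011100 xor 01001100 = 10010000
10100101 xor 11100111 = 01000010
11001011 xor 11111110 = 00110101
10010110 xor 10110101 = 00100011
01101100 xor 00101011 = 01000111
10011000 xor 10011000 = 00000000
11001100 xor 01011011 = 10010111
00010000 xor 11010111 = 11000111
01101000 xor 10011101 = 11110101
11001111 xor 10010101 = 01011010

01010110 10110011 10010000 01000010 00110101 00100011 01000111 00000000 10010111 11000111 11110101 01011010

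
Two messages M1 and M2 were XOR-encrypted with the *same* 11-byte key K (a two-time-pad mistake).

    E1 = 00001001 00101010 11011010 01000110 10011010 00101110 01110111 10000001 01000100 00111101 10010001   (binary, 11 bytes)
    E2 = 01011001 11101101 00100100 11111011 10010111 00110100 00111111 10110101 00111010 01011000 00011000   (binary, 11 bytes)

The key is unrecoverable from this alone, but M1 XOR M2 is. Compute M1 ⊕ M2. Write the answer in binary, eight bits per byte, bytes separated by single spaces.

E1 ⊕ E2 = (M1 ⊕ K) ⊕ (M2 ⊕ K) = M1 ⊕ M2 — the shared key cancels under XOR.
byte 0: 09 ⊕ 59 = 50
byte 1: 2a ⊕ ed = c7
byte 2: da ⊕ 24 = fe
byte 3: 46 ⊕ fb = bd
byte 4: 9a ⊕ 97 = 0d
byte 5: 2e ⊕ 34 = 1a
byte 6: 77 ⊕ 3f = 48
byte 7: 81 ⊕ b5 = 34
byte 8: 44 ⊕ 3a = 7e
byte 9: 3d ⊕ 58 = 65
byte 10: 91 ⊕ 18 = 89

01010000 11000111 11111110 10111101 00001101 00011010 01001000 00110100 01111110 01100101 10001001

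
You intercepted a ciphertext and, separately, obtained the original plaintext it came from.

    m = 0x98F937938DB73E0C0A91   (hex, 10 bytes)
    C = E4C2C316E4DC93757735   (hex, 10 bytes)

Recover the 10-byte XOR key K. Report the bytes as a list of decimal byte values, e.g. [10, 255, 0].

Since C = m ⊕ K, XORing both sides with m gives K = m ⊕ C.
10011000 xor 11100100 = 01111100
11111001 xor 11000010 = 00111011
00110111 xor 11000011 = 11110100
10010011 xor 00010110 = 10000101
10001101 xor 11100100 = 01101001
10110111 xor 11011100 = 01101011
00111110 xor 10010011 = 10101101
00001100 xor 01110101 = 01111001
00001010 xor 01110111 = 01111101
10010001 xor 00110101 = 10100100

[124, 59, 244, 133, 105, 107, 173, 121, 125, 164]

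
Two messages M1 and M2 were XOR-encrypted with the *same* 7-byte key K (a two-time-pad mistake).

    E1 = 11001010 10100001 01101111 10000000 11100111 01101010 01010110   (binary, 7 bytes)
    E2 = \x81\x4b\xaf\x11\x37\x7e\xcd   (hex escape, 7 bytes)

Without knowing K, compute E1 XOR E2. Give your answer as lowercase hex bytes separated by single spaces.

4b ea c0 91 d0 14 9b

E1 ⊕ E2 = (M1 ⊕ K) ⊕ (M2 ⊕ K) = M1 ⊕ M2 — the shared key cancels under XOR.
ca ^ 81 = 4b
a1 ^ 4b = ea
6f ^ af = c0
80 ^ 11 = 91
e7 ^ 37 = d0
6a ^ 7e = 14
56 ^ cd = 9b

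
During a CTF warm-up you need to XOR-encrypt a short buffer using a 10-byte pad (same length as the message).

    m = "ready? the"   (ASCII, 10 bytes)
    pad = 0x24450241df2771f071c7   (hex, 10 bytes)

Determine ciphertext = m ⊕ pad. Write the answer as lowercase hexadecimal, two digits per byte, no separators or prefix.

56206325a618518419a2

byte 0: 72 ^ 24 = 56
byte 1: 65 ^ 45 = 20
byte 2: 61 ^ 02 = 63
byte 3: 64 ^ 41 = 25
byte 4: 79 ^ df = a6
byte 5: 3f ^ 27 = 18
byte 6: 20 ^ 71 = 51
byte 7: 74 ^ f0 = 84
byte 8: 68 ^ 71 = 19
byte 9: 65 ^ c7 = a2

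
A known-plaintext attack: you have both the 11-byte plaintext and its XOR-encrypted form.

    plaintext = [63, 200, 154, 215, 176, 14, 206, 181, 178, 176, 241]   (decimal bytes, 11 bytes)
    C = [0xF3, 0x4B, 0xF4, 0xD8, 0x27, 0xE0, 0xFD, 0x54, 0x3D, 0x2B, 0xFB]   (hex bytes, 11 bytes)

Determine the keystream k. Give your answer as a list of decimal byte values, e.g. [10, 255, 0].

[204, 131, 110, 15, 151, 238, 51, 225, 143, 155, 10]

Since C = plaintext ⊕ k, XORing both sides with plaintext gives k = plaintext ⊕ C.
 63 ⊕ 243 = 204
200 ⊕  75 = 131
154 ⊕ 244 = 110
215 ⊕ 216 =  15
176 ⊕  39 = 151
 14 ⊕ 224 = 238
206 ⊕ 253 =  51
181 ⊕  84 = 225
178 ⊕  61 = 143
176 ⊕  43 = 155
241 ⊕ 251 =  10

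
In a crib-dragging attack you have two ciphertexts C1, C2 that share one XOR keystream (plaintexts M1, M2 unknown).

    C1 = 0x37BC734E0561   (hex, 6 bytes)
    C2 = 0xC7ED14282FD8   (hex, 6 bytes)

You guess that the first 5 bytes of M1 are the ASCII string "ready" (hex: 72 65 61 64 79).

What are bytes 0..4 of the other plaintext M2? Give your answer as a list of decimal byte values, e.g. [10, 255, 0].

[130, 52, 6, 2, 83]

First, C1 ⊕ C2 = (M1 ⊕ K) ⊕ (M2 ⊕ K) = M1 ⊕ M2, so the key drops out. Then M2 = (M1 ⊕ M2) ⊕ M1 over the first 5 bytes.
byte 0: (37 xor c7) xor 72 = f0 xor 72 = 82
byte 1: (bc xor ed) xor 65 = 51 xor 65 = 34
byte 2: (73 xor 14) xor 61 = 67 xor 61 = 06
byte 3: (4e xor 28) xor 64 = 66 xor 64 = 02
byte 4: (05 xor 2f) xor 79 = 2a xor 79 = 53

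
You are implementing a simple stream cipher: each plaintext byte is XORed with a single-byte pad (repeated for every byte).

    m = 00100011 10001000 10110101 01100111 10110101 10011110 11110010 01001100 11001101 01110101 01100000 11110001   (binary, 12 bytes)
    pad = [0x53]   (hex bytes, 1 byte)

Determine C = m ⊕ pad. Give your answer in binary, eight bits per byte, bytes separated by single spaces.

01110000 11011011 11100110 00110100 11100110 11001101 10100001 00011111 10011110 00100110 00110011 10100010

The 1-byte key repeats, so the effective keystream is 53 53 53 53 53 53 53 53 53 53 53 53.
byte 0: 23 xor 53 = 70
byte 1: 88 xor 53 = db
byte 2: b5 xor 53 = e6
byte 3: 67 xor 53 = 34
byte 4: b5 xor 53 = e6
byte 5: 9e xor 53 = cd
byte 6: f2 xor 53 = a1
byte 7: 4c xor 53 = 1f
byte 8: cd xor 53 = 9e
byte 9: 75 xor 53 = 26
byte 10: 60 xor 53 = 33
byte 11: f1 xor 53 = a2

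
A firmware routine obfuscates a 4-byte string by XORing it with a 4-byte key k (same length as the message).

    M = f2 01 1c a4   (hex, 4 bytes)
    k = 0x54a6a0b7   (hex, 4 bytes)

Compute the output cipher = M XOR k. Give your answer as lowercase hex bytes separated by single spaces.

a6 a7 bc 13

f2 XOR 54 = a6
01 XOR a6 = a7
1c XOR a0 = bc
a4 XOR b7 = 13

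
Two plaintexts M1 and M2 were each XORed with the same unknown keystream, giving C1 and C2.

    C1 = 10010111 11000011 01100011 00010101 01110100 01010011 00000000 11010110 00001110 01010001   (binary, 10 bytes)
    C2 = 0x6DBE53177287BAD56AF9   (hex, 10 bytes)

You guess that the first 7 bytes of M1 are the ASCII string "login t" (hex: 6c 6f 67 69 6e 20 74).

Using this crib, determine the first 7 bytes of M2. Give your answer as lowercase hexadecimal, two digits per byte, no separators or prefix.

First, C1 ⊕ C2 = (M1 ⊕ K) ⊕ (M2 ⊕ K) = M1 ⊕ M2, so the key drops out. Then M2 = (M1 ⊕ M2) ⊕ M1 over the first 7 bytes.
byte 0: (97 ⊕ 6d) ⊕ 6c = fa ⊕ 6c = 96
byte 1: (c3 ⊕ be) ⊕ 6f = 7d ⊕ 6f = 12
byte 2: (63 ⊕ 53) ⊕ 67 = 30 ⊕ 67 = 57
byte 3: (15 ⊕ 17) ⊕ 69 = 02 ⊕ 69 = 6b
byte 4: (74 ⊕ 72) ⊕ 6e = 06 ⊕ 6e = 68
byte 5: (53 ⊕ 87) ⊕ 20 = d4 ⊕ 20 = f4
byte 6: (00 ⊕ ba) ⊕ 74 = ba ⊕ 74 = ce

9612576b68f4ce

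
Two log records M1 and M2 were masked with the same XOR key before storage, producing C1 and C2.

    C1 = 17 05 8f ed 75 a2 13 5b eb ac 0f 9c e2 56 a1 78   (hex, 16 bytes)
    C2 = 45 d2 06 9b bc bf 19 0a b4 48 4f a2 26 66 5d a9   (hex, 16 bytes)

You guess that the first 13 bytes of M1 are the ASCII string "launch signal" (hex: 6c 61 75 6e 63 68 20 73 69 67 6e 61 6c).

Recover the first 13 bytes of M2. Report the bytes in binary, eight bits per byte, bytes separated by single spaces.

First, C1 ⊕ C2 = (M1 ⊕ K) ⊕ (M2 ⊕ K) = M1 ⊕ M2, so the key drops out. Then M2 = (M1 ⊕ M2) ⊕ M1 over the first 13 bytes.
byte 0: (17 ⊕ 45) ⊕ 6c = 52 ⊕ 6c = 3e
byte 1: (05 ⊕ d2) ⊕ 61 = d7 ⊕ 61 = b6
byte 2: (8f ⊕ 06) ⊕ 75 = 89 ⊕ 75 = fc
byte 3: (ed ⊕ 9b) ⊕ 6e = 76 ⊕ 6e = 18
byte 4: (75 ⊕ bc) ⊕ 63 = c9 ⊕ 63 = aa
byte 5: (a2 ⊕ bf) ⊕ 68 = 1d ⊕ 68 = 75
byte 6: (13 ⊕ 19) ⊕ 20 = 0a ⊕ 20 = 2a
byte 7: (5b ⊕ 0a) ⊕ 73 = 51 ⊕ 73 = 22
byte 8: (eb ⊕ b4) ⊕ 69 = 5f ⊕ 69 = 36
byte 9: (ac ⊕ 48) ⊕ 67 = e4 ⊕ 67 = 83
byte 10: (0f ⊕ 4f) ⊕ 6e = 40 ⊕ 6e = 2e
byte 11: (9c ⊕ a2) ⊕ 61 = 3e ⊕ 61 = 5f
byte 12: (e2 ⊕ 26) ⊕ 6c = c4 ⊕ 6c = a8

00111110 10110110 11111100 00011000 10101010 01110101 00101010 00100010 00110110 10000011 00101110 01011111 10101000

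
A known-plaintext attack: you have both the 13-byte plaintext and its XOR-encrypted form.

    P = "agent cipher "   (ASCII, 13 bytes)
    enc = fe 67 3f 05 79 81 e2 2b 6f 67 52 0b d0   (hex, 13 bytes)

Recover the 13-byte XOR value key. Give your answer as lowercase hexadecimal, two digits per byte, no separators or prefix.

9f005a6b0da181421f0f3779f0

Since enc = P ⊕ key, XORing both sides with P gives key = P ⊕ enc.
byte 0: 61 xor fe = 9f
byte 1: 67 xor 67 = 00
byte 2: 65 xor 3f = 5a
byte 3: 6e xor 05 = 6b
byte 4: 74 xor 79 = 0d
byte 5: 20 xor 81 = a1
byte 6: 63 xor e2 = 81
byte 7: 69 xor 2b = 42
byte 8: 70 xor 6f = 1f
byte 9: 68 xor 67 = 0f
byte 10: 65 xor 52 = 37
byte 11: 72 xor 0b = 79
byte 12: 20 xor d0 = f0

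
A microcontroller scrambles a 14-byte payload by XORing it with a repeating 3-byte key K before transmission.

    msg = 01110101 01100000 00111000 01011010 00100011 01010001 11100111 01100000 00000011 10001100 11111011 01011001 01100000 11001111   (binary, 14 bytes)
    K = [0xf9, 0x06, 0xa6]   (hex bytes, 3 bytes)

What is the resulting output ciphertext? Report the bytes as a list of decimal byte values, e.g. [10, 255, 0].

The 3-byte key repeats, so the effective keystream is f9 06 a6 f9 06 a6 f9 06 a6 f9 06 a6 f9 06.
byte 0: 75 XOR f9 = 8c
byte 1: 60 XOR 06 = 66
byte 2: 38 XOR a6 = 9e
byte 3: 5a XOR f9 = a3
byte 4: 23 XOR 06 = 25
byte 5: 51 XOR a6 = f7
byte 6: e7 XOR f9 = 1e
byte 7: 60 XOR 06 = 66
byte 8: 03 XOR a6 = a5
byte 9: 8c XOR f9 = 75
byte 10: fb XOR 06 = fd
byte 11: 59 XOR a6 = ff
byte 12: 60 XOR f9 = 99
byte 13: cf XOR 06 = c9

[140, 102, 158, 163, 37, 247, 30, 102, 165, 117, 253, 255, 153, 201]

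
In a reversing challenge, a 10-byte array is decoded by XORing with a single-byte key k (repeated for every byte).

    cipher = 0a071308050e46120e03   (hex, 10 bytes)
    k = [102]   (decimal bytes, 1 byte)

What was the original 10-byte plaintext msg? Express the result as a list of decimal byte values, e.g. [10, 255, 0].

The 1-byte key repeats, so the effective keystream is 66 66 66 66 66 66 66 66 66 66.
byte 0: 0a xor 66 = 6c
byte 1: 07 xor 66 = 61
byte 2: 13 xor 66 = 75
byte 3: 08 xor 66 = 6e
byte 4: 05 xor 66 = 63
byte 5: 0e xor 66 = 68
byte 6: 46 xor 66 = 20
byte 7: 12 xor 66 = 74
byte 8: 0e xor 66 = 68
byte 9: 03 xor 66 = 65

[108, 97, 117, 110, 99, 104, 32, 116, 104, 101]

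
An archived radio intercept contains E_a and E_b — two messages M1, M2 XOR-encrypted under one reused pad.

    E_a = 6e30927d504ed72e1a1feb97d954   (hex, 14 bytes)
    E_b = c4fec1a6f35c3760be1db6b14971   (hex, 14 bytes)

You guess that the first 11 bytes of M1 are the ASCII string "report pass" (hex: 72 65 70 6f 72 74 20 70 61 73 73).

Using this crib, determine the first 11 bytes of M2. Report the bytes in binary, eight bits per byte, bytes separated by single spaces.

First, E_a ⊕ E_b = (M1 ⊕ K) ⊕ (M2 ⊕ K) = M1 ⊕ M2, so the key drops out. Then M2 = (M1 ⊕ M2) ⊕ M1 over the first 11 bytes.
byte 0: (6e ⊕ c4) ⊕ 72 = aa ⊕ 72 = d8
byte 1: (30 ⊕ fe) ⊕ 65 = ce ⊕ 65 = ab
byte 2: (92 ⊕ c1) ⊕ 70 = 53 ⊕ 70 = 23
byte 3: (7d ⊕ a6) ⊕ 6f = db ⊕ 6f = b4
byte 4: (50 ⊕ f3) ⊕ 72 = a3 ⊕ 72 = d1
byte 5: (4e ⊕ 5c) ⊕ 74 = 12 ⊕ 74 = 66
byte 6: (d7 ⊕ 37) ⊕ 20 = e0 ⊕ 20 = c0
byte 7: (2e ⊕ 60) ⊕ 70 = 4e ⊕ 70 = 3e
byte 8: (1a ⊕ be) ⊕ 61 = a4 ⊕ 61 = c5
byte 9: (1f ⊕ 1d) ⊕ 73 = 02 ⊕ 73 = 71
byte 10: (eb ⊕ b6) ⊕ 73 = 5d ⊕ 73 = 2e

11011000 10101011 00100011 10110100 11010001 01100110 11000000 00111110 11000101 01110001 00101110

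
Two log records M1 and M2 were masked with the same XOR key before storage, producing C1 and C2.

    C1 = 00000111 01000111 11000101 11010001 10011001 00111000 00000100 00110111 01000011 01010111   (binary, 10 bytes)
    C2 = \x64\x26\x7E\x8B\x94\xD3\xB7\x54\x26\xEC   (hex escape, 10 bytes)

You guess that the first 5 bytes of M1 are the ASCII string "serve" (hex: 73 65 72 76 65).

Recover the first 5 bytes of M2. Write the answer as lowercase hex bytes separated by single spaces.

First, C1 ⊕ C2 = (M1 ⊕ K) ⊕ (M2 ⊕ K) = M1 ⊕ M2, so the key drops out. Then M2 = (M1 ⊕ M2) ⊕ M1 over the first 5 bytes.
byte 0: (07 XOR 64) XOR 73 = 63 XOR 73 = 10
byte 1: (47 XOR 26) XOR 65 = 61 XOR 65 = 04
byte 2: (c5 XOR 7e) XOR 72 = bb XOR 72 = c9
byte 3: (d1 XOR 8b) XOR 76 = 5a XOR 76 = 2c
byte 4: (99 XOR 94) XOR 65 = 0d XOR 65 = 68

10 04 c9 2c 68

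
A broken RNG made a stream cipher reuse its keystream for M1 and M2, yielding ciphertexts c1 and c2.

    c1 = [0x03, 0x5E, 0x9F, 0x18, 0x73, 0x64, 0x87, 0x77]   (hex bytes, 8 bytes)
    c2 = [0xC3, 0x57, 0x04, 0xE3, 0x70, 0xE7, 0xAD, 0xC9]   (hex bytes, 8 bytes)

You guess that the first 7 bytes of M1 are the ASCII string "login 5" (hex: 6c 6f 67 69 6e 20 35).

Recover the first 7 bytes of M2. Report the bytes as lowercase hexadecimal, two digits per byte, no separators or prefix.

First, c1 ⊕ c2 = (M1 ⊕ K) ⊕ (M2 ⊕ K) = M1 ⊕ M2, so the key drops out. Then M2 = (M1 ⊕ M2) ⊕ M1 over the first 7 bytes.
byte 0: (03 ⊕ c3) ⊕ 6c = c0 ⊕ 6c = ac
byte 1: (5e ⊕ 57) ⊕ 6f = 09 ⊕ 6f = 66
byte 2: (9f ⊕ 04) ⊕ 67 = 9b ⊕ 67 = fc
byte 3: (18 ⊕ e3) ⊕ 69 = fb ⊕ 69 = 92
byte 4: (73 ⊕ 70) ⊕ 6e = 03 ⊕ 6e = 6d
byte 5: (64 ⊕ e7) ⊕ 20 = 83 ⊕ 20 = a3
byte 6: (87 ⊕ ad) ⊕ 35 = 2a ⊕ 35 = 1f

ac66fc926da31f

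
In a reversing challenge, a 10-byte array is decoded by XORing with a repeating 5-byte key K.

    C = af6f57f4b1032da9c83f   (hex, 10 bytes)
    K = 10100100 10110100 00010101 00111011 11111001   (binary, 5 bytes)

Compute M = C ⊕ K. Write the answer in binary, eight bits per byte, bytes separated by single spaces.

The 5-byte key repeats, so the effective keystream is a4 b4 15 3b f9 a4 b4 15 3b f9.
byte 0: 10101111 ^ 10100100 = 00001011
byte 1: 01101111 ^ 10110100 = 11011011
byte 2: 01010111 ^ 00010101 = 01000010
byte 3: 11110100 ^ 00111011 = 11001111
byte 4: 10110001 ^ 11111001 = 01001000
byte 5: 00000011 ^ 10100100 = 10100111
byte 6: 00101101 ^ 10110100 = 10011001
byte 7: 10101001 ^ 00010101 = 10111100
byte 8: 11001000 ^ 00111011 = 11110011
byte 9: 00111111 ^ 11111001 = 11000110

00001011 11011011 01000010 11001111 01001000 10100111 10011001 10111100 11110011 11000110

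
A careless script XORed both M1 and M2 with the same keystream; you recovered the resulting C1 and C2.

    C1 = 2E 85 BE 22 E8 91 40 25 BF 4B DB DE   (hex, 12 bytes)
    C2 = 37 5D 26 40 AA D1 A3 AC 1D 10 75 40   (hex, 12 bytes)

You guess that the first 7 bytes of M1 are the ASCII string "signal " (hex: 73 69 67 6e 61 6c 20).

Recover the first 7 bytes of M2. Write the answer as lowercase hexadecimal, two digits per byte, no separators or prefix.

First, C1 ⊕ C2 = (M1 ⊕ K) ⊕ (M2 ⊕ K) = M1 ⊕ M2, so the key drops out. Then M2 = (M1 ⊕ M2) ⊕ M1 over the first 7 bytes.
byte 0: (2e ^ 37) ^ 73 = 19 ^ 73 = 6a
byte 1: (85 ^ 5d) ^ 69 = d8 ^ 69 = b1
byte 2: (be ^ 26) ^ 67 = 98 ^ 67 = ff
byte 3: (22 ^ 40) ^ 6e = 62 ^ 6e = 0c
byte 4: (e8 ^ aa) ^ 61 = 42 ^ 61 = 23
byte 5: (91 ^ d1) ^ 6c = 40 ^ 6c = 2c
byte 6: (40 ^ a3) ^ 20 = e3 ^ 20 = c3

6ab1ff0c232cc3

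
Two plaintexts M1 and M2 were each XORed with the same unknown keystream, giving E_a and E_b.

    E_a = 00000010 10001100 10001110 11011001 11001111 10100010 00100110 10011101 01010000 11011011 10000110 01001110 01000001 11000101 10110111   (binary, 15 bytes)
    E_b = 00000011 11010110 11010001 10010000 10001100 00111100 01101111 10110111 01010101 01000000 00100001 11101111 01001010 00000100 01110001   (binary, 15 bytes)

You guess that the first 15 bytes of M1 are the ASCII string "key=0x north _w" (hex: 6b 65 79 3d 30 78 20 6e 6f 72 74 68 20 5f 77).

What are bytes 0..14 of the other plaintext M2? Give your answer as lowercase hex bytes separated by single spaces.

First, E_a ⊕ E_b = (M1 ⊕ K) ⊕ (M2 ⊕ K) = M1 ⊕ M2, so the key drops out. Then M2 = (M1 ⊕ M2) ⊕ M1 over the first 15 bytes.
byte 0: (02 xor 03) xor 6b = 01 xor 6b = 6a
byte 1: (8c xor d6) xor 65 = 5a xor 65 = 3f
byte 2: (8e xor d1) xor 79 = 5f xor 79 = 26
byte 3: (d9 xor 90) xor 3d = 49 xor 3d = 74
byte 4: (cf xor 8c) xor 30 = 43 xor 30 = 73
byte 5: (a2 xor 3c) xor 78 = 9e xor 78 = e6
byte 6: (26 xor 6f) xor 20 = 49 xor 20 = 69
byte 7: (9d xor b7) xor 6e = 2a xor 6e = 44
byte 8: (50 xor 55) xor 6f = 05 xor 6f = 6a
byte 9: (db xor 40) xor 72 = 9b xor 72 = e9
byte 10: (86 xor 21) xor 74 = a7 xor 74 = d3
byte 11: (4e xor ef) xor 68 = a1 xor 68 = c9
byte 12: (41 xor 4a) xor 20 = 0b xor 20 = 2b
byte 13: (c5 xor 04) xor 5f = c1 xor 5f = 9e
byte 14: (b7 xor 71) xor 77 = c6 xor 77 = b1

6a 3f 26 74 73 e6 69 44 6a e9 d3 c9 2b 9e b1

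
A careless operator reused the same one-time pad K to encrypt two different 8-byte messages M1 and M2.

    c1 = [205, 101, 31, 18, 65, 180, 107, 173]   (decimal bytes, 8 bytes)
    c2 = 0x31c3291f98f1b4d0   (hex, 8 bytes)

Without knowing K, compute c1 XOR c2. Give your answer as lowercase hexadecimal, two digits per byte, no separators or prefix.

fca6360dd945df7d

c1 ⊕ c2 = (M1 ⊕ K) ⊕ (M2 ⊕ K) = M1 ⊕ M2 — the shared key cancels under XOR.
205 ^  49 = 252
101 ^ 195 = 166
 31 ^  41 =  54
 18 ^  31 =  13
 65 ^ 152 = 217
180 ^ 241 =  69
107 ^ 180 = 223
173 ^ 208 = 125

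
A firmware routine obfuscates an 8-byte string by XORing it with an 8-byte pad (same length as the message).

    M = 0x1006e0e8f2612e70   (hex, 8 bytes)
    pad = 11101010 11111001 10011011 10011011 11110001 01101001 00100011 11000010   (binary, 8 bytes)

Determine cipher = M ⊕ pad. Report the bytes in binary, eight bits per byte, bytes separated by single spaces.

11111010 11111111 01111011 01110011 00000011 00001000 00001101 10110010

byte 0: 10 XOR ea = fa
byte 1: 06 XOR f9 = ff
byte 2: e0 XOR 9b = 7b
byte 3: e8 XOR 9b = 73
byte 4: f2 XOR f1 = 03
byte 5: 61 XOR 69 = 08
byte 6: 2e XOR 23 = 0d
byte 7: 70 XOR c2 = b2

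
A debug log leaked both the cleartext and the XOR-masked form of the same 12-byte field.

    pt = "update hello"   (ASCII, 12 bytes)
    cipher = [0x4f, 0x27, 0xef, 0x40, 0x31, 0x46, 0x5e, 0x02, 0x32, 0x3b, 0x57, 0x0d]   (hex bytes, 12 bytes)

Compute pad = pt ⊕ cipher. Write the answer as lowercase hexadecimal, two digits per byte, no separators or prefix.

3a578b2145237e6a57573b62

Since cipher = pt ⊕ pad, XORing both sides with pt gives pad = pt ⊕ cipher.
byte 0: 75 xor 4f = 3a
byte 1: 70 xor 27 = 57
byte 2: 64 xor ef = 8b
byte 3: 61 xor 40 = 21
byte 4: 74 xor 31 = 45
byte 5: 65 xor 46 = 23
byte 6: 20 xor 5e = 7e
byte 7: 68 xor 02 = 6a
byte 8: 65 xor 32 = 57
byte 9: 6c xor 3b = 57
byte 10: 6c xor 57 = 3b
byte 11: 6f xor 0d = 62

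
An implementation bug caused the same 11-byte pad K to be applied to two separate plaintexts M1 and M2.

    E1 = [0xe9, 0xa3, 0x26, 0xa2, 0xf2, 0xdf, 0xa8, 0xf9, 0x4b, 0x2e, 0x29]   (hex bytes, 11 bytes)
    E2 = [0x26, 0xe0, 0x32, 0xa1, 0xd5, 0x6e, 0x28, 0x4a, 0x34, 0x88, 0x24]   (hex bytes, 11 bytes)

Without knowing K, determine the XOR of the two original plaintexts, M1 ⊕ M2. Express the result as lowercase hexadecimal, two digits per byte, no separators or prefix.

E1 ⊕ E2 = (M1 ⊕ K) ⊕ (M2 ⊕ K) = M1 ⊕ M2 — the shared key cancels under XOR.
11101001 xor 00100110 = 11001111
10100011 xor 11100000 = 01000011
00100110 xor 00110010 = 00010100
10100010 xor 10100001 = 00000011
11110010 xor 11010101 = 00100111
11011111 xor 01101110 = 10110001
10101000 xor 00101000 = 10000000
11111001 xor 01001010 = 10110011
01001011 xor 00110100 = 01111111
00101110 xor 10001000 = 10100110
00101001 xor 00100100 = 00001101

cf43140327b180b37fa60d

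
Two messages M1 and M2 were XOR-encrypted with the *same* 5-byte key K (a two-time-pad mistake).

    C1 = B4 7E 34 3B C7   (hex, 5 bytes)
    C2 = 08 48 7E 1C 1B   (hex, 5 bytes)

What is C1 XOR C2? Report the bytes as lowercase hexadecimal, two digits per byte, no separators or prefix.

bc364a27dc

C1 ⊕ C2 = (M1 ⊕ K) ⊕ (M2 ⊕ K) = M1 ⊕ M2 — the shared key cancels under XOR.
byte 0: 180 ⊕   8 = 188
byte 1: 126 ⊕  72 =  54
byte 2:  52 ⊕ 126 =  74
byte 3:  59 ⊕  28 =  39
byte 4: 199 ⊕  27 = 220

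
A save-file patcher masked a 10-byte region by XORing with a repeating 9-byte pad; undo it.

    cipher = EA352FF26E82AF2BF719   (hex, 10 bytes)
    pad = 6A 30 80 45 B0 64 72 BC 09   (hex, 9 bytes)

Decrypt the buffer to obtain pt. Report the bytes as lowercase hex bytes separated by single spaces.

80 05 af b7 de e6 dd 97 fe 73

The 9-byte key repeats, so the effective keystream is 6a 30 80 45 b0 64 72 bc 09 6a.
byte 0: ea xor 6a = 80
byte 1: 35 xor 30 = 05
byte 2: 2f xor 80 = af
byte 3: f2 xor 45 = b7
byte 4: 6e xor b0 = de
byte 5: 82 xor 64 = e6
byte 6: af xor 72 = dd
byte 7: 2b xor bc = 97
byte 8: f7 xor 09 = fe
byte 9: 19 xor 6a = 73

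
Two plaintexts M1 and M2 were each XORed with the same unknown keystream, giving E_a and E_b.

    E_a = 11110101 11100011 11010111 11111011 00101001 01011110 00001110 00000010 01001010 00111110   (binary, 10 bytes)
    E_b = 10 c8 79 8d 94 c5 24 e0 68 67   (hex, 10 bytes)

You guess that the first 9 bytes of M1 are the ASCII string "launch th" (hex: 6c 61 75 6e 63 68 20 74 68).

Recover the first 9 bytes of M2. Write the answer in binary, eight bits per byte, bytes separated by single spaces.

First, E_a ⊕ E_b = (M1 ⊕ K) ⊕ (M2 ⊕ K) = M1 ⊕ M2, so the key drops out. Then M2 = (M1 ⊕ M2) ⊕ M1 over the first 9 bytes.
byte 0: (f5 ⊕ 10) ⊕ 6c = e5 ⊕ 6c = 89
byte 1: (e3 ⊕ c8) ⊕ 61 = 2b ⊕ 61 = 4a
byte 2: (d7 ⊕ 79) ⊕ 75 = ae ⊕ 75 = db
byte 3: (fb ⊕ 8d) ⊕ 6e = 76 ⊕ 6e = 18
byte 4: (29 ⊕ 94) ⊕ 63 = bd ⊕ 63 = de
byte 5: (5e ⊕ c5) ⊕ 68 = 9b ⊕ 68 = f3
byte 6: (0e ⊕ 24) ⊕ 20 = 2a ⊕ 20 = 0a
byte 7: (02 ⊕ e0) ⊕ 74 = e2 ⊕ 74 = 96
byte 8: (4a ⊕ 68) ⊕ 68 = 22 ⊕ 68 = 4a

10001001 01001010 11011011 00011000 11011110 11110011 00001010 10010110 01001010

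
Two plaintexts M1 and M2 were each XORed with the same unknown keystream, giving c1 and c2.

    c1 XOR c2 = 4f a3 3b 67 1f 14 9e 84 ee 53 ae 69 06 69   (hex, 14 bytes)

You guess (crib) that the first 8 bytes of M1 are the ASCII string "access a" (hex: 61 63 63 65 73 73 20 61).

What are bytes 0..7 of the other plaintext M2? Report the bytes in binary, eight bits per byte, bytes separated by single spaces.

Since c1 ⊕ c2 = M1 ⊕ M2, XORing with the guessed M1 bytes yields the corresponding M2 bytes: M2 = (c1 ⊕ c2) ⊕ M1.
byte 0: 4f ⊕ 61 = 2e
byte 1: a3 ⊕ 63 = c0
byte 2: 3b ⊕ 63 = 58
byte 3: 67 ⊕ 65 = 02
byte 4: 1f ⊕ 73 = 6c
byte 5: 14 ⊕ 73 = 67
byte 6: 9e ⊕ 20 = be
byte 7: 84 ⊕ 61 = e5

00101110 11000000 01011000 00000010 01101100 01100111 10111110 11100101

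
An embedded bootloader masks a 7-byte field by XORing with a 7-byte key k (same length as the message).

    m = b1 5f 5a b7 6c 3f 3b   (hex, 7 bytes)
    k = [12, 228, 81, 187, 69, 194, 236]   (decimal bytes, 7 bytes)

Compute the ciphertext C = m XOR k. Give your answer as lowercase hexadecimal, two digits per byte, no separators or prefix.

byte 0: 10110001 XOR 00001100 = 10111101
byte 1: 01011111 XOR 11100100 = 10111011
byte 2: 01011010 XOR 01010001 = 00001011
byte 3: 10110111 XOR 10111011 = 00001100
byte 4: 01101100 XOR 01000101 = 00101001
byte 5: 00111111 XOR 11000010 = 11111101
byte 6: 00111011 XOR 11101100 = 11010111

bdbb0b0c29fdd7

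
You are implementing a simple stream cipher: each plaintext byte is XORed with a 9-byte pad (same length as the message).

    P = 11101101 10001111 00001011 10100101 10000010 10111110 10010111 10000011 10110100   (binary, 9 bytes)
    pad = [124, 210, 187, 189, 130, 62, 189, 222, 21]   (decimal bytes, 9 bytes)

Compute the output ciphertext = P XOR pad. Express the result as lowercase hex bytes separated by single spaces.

XOR is its own inverse, so applying the key byte-wise gives the result directly.
ed ⊕ 7c = 91
8f ⊕ d2 = 5d
0b ⊕ bb = b0
a5 ⊕ bd = 18
82 ⊕ 82 = 00
be ⊕ 3e = 80
97 ⊕ bd = 2a
83 ⊕ de = 5d
b4 ⊕ 15 = a1

91 5d b0 18 00 80 2a 5d a1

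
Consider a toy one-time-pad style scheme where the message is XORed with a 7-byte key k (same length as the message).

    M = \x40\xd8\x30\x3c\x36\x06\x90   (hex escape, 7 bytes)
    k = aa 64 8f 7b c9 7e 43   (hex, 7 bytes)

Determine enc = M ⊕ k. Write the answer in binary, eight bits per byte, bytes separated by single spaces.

XOR is its own inverse, so applying the key byte-wise gives the result directly.
byte 0: 01000000 ^ 10101010 = 11101010
byte 1: 11011000 ^ 01100100 = 10111100
byte 2: 00110000 ^ 10001111 = 10111111
byte 3: 00111100 ^ 01111011 = 01000111
byte 4: 00110110 ^ 11001001 = 11111111
byte 5: 00000110 ^ 01111110 = 01111000
byte 6: 10010000 ^ 01000011 = 11010011

11101010 10111100 10111111 01000111 11111111 01111000 11010011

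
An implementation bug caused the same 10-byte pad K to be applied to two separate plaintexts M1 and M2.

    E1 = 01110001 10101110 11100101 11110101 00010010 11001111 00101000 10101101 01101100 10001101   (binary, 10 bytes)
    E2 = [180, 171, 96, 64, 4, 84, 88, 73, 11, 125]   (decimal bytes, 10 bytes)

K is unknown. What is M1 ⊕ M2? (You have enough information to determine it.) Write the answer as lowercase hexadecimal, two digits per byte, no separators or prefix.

c50585b5169b70e467f0

E1 ⊕ E2 = (M1 ⊕ K) ⊕ (M2 ⊕ K) = M1 ⊕ M2 — the shared key cancels under XOR.
113 ^ 180 = 197
174 ^ 171 =   5
229 ^  96 = 133
245 ^  64 = 181
 18 ^   4 =  22
207 ^  84 = 155
 40 ^  88 = 112
173 ^  73 = 228
108 ^  11 = 103
141 ^ 125 = 240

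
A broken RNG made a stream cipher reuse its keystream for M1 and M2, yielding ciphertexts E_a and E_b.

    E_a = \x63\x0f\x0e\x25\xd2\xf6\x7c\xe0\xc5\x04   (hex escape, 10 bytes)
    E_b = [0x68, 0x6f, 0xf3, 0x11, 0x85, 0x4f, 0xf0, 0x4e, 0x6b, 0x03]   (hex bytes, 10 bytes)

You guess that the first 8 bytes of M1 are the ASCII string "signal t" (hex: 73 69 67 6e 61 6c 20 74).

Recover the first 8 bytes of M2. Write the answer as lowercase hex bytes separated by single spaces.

78 09 9a 5a 36 d5 ac da

First, E_a ⊕ E_b = (M1 ⊕ K) ⊕ (M2 ⊕ K) = M1 ⊕ M2, so the key drops out. Then M2 = (M1 ⊕ M2) ⊕ M1 over the first 8 bytes.
byte 0: (63 ^ 68) ^ 73 = 0b ^ 73 = 78
byte 1: (0f ^ 6f) ^ 69 = 60 ^ 69 = 09
byte 2: (0e ^ f3) ^ 67 = fd ^ 67 = 9a
byte 3: (25 ^ 11) ^ 6e = 34 ^ 6e = 5a
byte 4: (d2 ^ 85) ^ 61 = 57 ^ 61 = 36
byte 5: (f6 ^ 4f) ^ 6c = b9 ^ 6c = d5
byte 6: (7c ^ f0) ^ 20 = 8c ^ 20 = ac
byte 7: (e0 ^ 4e) ^ 74 = ae ^ 74 = da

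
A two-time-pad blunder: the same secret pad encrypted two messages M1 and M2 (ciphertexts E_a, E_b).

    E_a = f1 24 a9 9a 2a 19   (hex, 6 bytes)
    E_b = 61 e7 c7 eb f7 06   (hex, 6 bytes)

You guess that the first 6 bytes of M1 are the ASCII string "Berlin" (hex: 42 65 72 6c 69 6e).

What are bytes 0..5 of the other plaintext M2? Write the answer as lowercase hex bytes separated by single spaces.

d2 a6 1c 1d b4 71

First, E_a ⊕ E_b = (M1 ⊕ K) ⊕ (M2 ⊕ K) = M1 ⊕ M2, so the key drops out. Then M2 = (M1 ⊕ M2) ⊕ M1 over the first 6 bytes.
byte 0: (f1 ^ 61) ^ 42 = 90 ^ 42 = d2
byte 1: (24 ^ e7) ^ 65 = c3 ^ 65 = a6
byte 2: (a9 ^ c7) ^ 72 = 6e ^ 72 = 1c
byte 3: (9a ^ eb) ^ 6c = 71 ^ 6c = 1d
byte 4: (2a ^ f7) ^ 69 = dd ^ 69 = b4
byte 5: (19 ^ 06) ^ 6e = 1f ^ 6e = 71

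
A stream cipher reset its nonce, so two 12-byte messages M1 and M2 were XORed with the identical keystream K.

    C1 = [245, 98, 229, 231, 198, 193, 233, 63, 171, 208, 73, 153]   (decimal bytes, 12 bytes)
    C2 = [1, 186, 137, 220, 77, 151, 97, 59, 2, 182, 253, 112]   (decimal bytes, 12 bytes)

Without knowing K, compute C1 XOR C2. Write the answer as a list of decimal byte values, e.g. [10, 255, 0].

[244, 216, 108, 59, 139, 86, 136, 4, 169, 102, 180, 233]

C1 ⊕ C2 = (M1 ⊕ K) ⊕ (M2 ⊕ K) = M1 ⊕ M2 — the shared key cancels under XOR.
245 ⊕   1 = 244
 98 ⊕ 186 = 216
229 ⊕ 137 = 108
231 ⊕ 220 =  59
198 ⊕  77 = 139
193 ⊕ 151 =  86
233 ⊕  97 = 136
 63 ⊕  59 =   4
171 ⊕   2 = 169
208 ⊕ 182 = 102
 73 ⊕ 253 = 180
153 ⊕ 112 = 233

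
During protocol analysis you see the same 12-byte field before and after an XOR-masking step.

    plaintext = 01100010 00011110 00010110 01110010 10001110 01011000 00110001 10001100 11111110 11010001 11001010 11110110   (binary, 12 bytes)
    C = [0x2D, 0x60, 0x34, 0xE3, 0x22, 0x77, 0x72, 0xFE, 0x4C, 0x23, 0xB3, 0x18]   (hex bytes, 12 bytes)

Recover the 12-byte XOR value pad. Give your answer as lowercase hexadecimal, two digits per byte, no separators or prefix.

Since C = plaintext ⊕ pad, XORing both sides with plaintext gives pad = plaintext ⊕ C.
byte 0: 62 ⊕ 2d = 4f
byte 1: 1e ⊕ 60 = 7e
byte 2: 16 ⊕ 34 = 22
byte 3: 72 ⊕ e3 = 91
byte 4: 8e ⊕ 22 = ac
byte 5: 58 ⊕ 77 = 2f
byte 6: 31 ⊕ 72 = 43
byte 7: 8c ⊕ fe = 72
byte 8: fe ⊕ 4c = b2
byte 9: d1 ⊕ 23 = f2
byte 10: ca ⊕ b3 = 79
byte 11: f6 ⊕ 18 = ee

4f7e2291ac2f4372b2f279ee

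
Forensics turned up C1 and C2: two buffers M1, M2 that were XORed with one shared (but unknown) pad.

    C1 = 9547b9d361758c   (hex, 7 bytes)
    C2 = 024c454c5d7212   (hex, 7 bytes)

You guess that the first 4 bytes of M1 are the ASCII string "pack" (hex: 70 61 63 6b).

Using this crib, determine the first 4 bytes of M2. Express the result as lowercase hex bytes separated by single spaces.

e7 6a 9f f4

First, C1 ⊕ C2 = (M1 ⊕ K) ⊕ (M2 ⊕ K) = M1 ⊕ M2, so the key drops out. Then M2 = (M1 ⊕ M2) ⊕ M1 over the first 4 bytes.
byte 0: (95 xor 02) xor 70 = 97 xor 70 = e7
byte 1: (47 xor 4c) xor 61 = 0b xor 61 = 6a
byte 2: (b9 xor 45) xor 63 = fc xor 63 = 9f
byte 3: (d3 xor 4c) xor 6b = 9f xor 6b = f4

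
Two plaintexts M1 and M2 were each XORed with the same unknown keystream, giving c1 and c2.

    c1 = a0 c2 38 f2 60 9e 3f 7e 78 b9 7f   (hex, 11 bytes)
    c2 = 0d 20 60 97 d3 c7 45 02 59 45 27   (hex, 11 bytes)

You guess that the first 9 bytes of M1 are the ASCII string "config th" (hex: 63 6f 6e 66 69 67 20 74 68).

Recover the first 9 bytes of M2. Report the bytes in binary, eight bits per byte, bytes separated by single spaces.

11001110 10001101 00110110 00000011 11011010 00111110 01011010 00001000 01001001

First, c1 ⊕ c2 = (M1 ⊕ K) ⊕ (M2 ⊕ K) = M1 ⊕ M2, so the key drops out. Then M2 = (M1 ⊕ M2) ⊕ M1 over the first 9 bytes.
byte 0: (a0 xor 0d) xor 63 = ad xor 63 = ce
byte 1: (c2 xor 20) xor 6f = e2 xor 6f = 8d
byte 2: (38 xor 60) xor 6e = 58 xor 6e = 36
byte 3: (f2 xor 97) xor 66 = 65 xor 66 = 03
byte 4: (60 xor d3) xor 69 = b3 xor 69 = da
byte 5: (9e xor c7) xor 67 = 59 xor 67 = 3e
byte 6: (3f xor 45) xor 20 = 7a xor 20 = 5a
byte 7: (7e xor 02) xor 74 = 7c xor 74 = 08
byte 8: (78 xor 59) xor 68 = 21 xor 68 = 49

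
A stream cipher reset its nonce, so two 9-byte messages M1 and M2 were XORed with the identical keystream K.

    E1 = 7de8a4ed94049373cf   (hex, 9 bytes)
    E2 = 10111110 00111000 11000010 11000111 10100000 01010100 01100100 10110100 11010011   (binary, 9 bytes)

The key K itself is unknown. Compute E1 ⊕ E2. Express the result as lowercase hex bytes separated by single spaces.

E1 ⊕ E2 = (M1 ⊕ K) ⊕ (M2 ⊕ K) = M1 ⊕ M2 — the shared key cancels under XOR.
7d ^ be = c3
e8 ^ 38 = d0
a4 ^ c2 = 66
ed ^ c7 = 2a
94 ^ a0 = 34
04 ^ 54 = 50
93 ^ 64 = f7
73 ^ b4 = c7
cf ^ d3 = 1c

c3 d0 66 2a 34 50 f7 c7 1c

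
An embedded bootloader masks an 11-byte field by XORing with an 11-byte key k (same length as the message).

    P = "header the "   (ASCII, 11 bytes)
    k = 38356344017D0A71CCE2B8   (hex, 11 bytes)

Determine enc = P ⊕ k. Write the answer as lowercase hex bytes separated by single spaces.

XOR is its own inverse, so applying the key byte-wise gives the result directly.
byte 0: 68 ⊕ 38 = 50
byte 1: 65 ⊕ 35 = 50
byte 2: 61 ⊕ 63 = 02
byte 3: 64 ⊕ 44 = 20
byte 4: 65 ⊕ 01 = 64
byte 5: 72 ⊕ 7d = 0f
byte 6: 20 ⊕ 0a = 2a
byte 7: 74 ⊕ 71 = 05
byte 8: 68 ⊕ cc = a4
byte 9: 65 ⊕ e2 = 87
byte 10: 20 ⊕ b8 = 98

50 50 02 20 64 0f 2a 05 a4 87 98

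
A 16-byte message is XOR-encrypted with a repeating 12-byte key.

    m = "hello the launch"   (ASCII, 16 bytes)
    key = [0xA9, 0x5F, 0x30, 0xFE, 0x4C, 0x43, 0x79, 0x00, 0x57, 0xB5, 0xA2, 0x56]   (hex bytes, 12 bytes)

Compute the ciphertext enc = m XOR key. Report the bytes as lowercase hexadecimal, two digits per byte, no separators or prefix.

c13a5c9223630d683295ce37dc315396

The 12-byte key repeats, so the effective keystream is a9 5f 30 fe 4c 43 79 00 57 b5 a2 56 a9 5f 30 fe.
byte 0: 68 ^ a9 = c1
byte 1: 65 ^ 5f = 3a
byte 2: 6c ^ 30 = 5c
byte 3: 6c ^ fe = 92
byte 4: 6f ^ 4c = 23
byte 5: 20 ^ 43 = 63
byte 6: 74 ^ 79 = 0d
byte 7: 68 ^ 00 = 68
byte 8: 65 ^ 57 = 32
byte 9: 20 ^ b5 = 95
byte 10: 6c ^ a2 = ce
byte 11: 61 ^ 56 = 37
byte 12: 75 ^ a9 = dc
byte 13: 6e ^ 5f = 31
byte 14: 63 ^ 30 = 53
byte 15: 68 ^ fe = 96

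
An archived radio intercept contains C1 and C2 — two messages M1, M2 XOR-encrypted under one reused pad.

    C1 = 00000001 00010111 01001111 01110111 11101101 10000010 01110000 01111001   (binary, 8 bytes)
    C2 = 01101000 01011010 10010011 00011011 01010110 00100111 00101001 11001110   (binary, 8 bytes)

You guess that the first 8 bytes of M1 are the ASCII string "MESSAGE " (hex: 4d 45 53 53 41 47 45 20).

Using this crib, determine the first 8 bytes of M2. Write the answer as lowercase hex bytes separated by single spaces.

24 08 8f 3f fa e2 1c 97

First, C1 ⊕ C2 = (M1 ⊕ K) ⊕ (M2 ⊕ K) = M1 ⊕ M2, so the key drops out. Then M2 = (M1 ⊕ M2) ⊕ M1 over the first 8 bytes.
byte 0: (01 ⊕ 68) ⊕ 4d = 69 ⊕ 4d = 24
byte 1: (17 ⊕ 5a) ⊕ 45 = 4d ⊕ 45 = 08
byte 2: (4f ⊕ 93) ⊕ 53 = dc ⊕ 53 = 8f
byte 3: (77 ⊕ 1b) ⊕ 53 = 6c ⊕ 53 = 3f
byte 4: (ed ⊕ 56) ⊕ 41 = bb ⊕ 41 = fa
byte 5: (82 ⊕ 27) ⊕ 47 = a5 ⊕ 47 = e2
byte 6: (70 ⊕ 29) ⊕ 45 = 59 ⊕ 45 = 1c
byte 7: (79 ⊕ ce) ⊕ 20 = b7 ⊕ 20 = 97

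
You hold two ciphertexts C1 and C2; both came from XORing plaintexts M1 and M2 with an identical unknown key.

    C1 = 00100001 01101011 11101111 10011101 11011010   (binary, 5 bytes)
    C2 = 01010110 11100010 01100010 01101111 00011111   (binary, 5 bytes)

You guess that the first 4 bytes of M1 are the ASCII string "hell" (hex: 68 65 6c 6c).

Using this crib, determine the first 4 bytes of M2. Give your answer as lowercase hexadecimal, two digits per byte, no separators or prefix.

1fece19e

First, C1 ⊕ C2 = (M1 ⊕ K) ⊕ (M2 ⊕ K) = M1 ⊕ M2, so the key drops out. Then M2 = (M1 ⊕ M2) ⊕ M1 over the first 4 bytes.
byte 0: (21 ⊕ 56) ⊕ 68 = 77 ⊕ 68 = 1f
byte 1: (6b ⊕ e2) ⊕ 65 = 89 ⊕ 65 = ec
byte 2: (ef ⊕ 62) ⊕ 6c = 8d ⊕ 6c = e1
byte 3: (9d ⊕ 6f) ⊕ 6c = f2 ⊕ 6c = 9e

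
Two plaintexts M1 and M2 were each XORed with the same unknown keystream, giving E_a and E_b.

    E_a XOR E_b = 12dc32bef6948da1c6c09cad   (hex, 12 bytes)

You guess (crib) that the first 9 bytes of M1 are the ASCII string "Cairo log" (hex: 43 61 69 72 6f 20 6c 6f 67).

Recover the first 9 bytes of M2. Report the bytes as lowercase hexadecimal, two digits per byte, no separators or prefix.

51bd5bcc99b4e1cea1

Since E_a ⊕ E_b = M1 ⊕ M2, XORing with the guessed M1 bytes yields the corresponding M2 bytes: M2 = (E_a ⊕ E_b) ⊕ M1.
00010010 xor 01000011 = 01010001
11011100 xor 01100001 = 10111101
00110010 xor 01101001 = 01011011
10111110 xor 01110010 = 11001100
11110110 xor 01101111 = 10011001
10010100 xor 00100000 = 10110100
10001101 xor 01101100 = 11100001
10100001 xor 01101111 = 11001110
11000110 xor 01100111 = 10100001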